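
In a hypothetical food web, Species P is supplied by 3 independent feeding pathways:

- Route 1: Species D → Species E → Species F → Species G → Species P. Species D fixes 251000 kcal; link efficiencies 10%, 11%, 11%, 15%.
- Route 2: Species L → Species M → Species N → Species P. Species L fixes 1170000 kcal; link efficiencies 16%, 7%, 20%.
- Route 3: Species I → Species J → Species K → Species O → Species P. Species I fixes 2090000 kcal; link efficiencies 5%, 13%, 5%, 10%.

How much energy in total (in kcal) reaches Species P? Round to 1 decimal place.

2734.3 kcal

Route 1: 251000 × 0.1 × 0.11 × 0.11 × 0.15 = 45.5565 kcal
Route 2: 1170000 × 0.16 × 0.07 × 0.2 = 2620.8 kcal
Route 3: 2090000 × 0.05 × 0.13 × 0.05 × 0.1 = 67.925 kcal
Total at Species P: 45.5565 + 2620.8 + 67.925 = 2734.2815 kcal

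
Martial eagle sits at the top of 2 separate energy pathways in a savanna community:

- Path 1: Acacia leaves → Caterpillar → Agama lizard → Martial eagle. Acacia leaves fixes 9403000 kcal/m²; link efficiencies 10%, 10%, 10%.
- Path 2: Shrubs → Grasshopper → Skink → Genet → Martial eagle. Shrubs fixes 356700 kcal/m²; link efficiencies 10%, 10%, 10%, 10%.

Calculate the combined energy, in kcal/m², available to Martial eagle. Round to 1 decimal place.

9438.7 kcal/m²

Path 1: 9403000 × 0.1 × 0.1 × 0.1 = 9403 kcal/m²
Path 2: 356700 × 0.1 × 0.1 × 0.1 × 0.1 = 35.67 kcal/m²
Total at Martial eagle: 9403 + 35.67 = 9438.67 kcal/m²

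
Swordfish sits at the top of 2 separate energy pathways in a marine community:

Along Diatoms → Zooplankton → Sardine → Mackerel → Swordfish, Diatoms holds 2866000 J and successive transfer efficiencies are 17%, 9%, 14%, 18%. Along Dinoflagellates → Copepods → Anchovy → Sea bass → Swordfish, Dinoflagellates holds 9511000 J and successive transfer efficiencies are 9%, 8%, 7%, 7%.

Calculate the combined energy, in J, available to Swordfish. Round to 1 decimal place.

1440.6 J

Via Diatoms: 2866000 × 0.17 × 0.09 × 0.14 × 0.18 = 1105.01496 J
Via Dinoflagellates: 9511000 × 0.09 × 0.08 × 0.07 × 0.07 = 335.54808 J
Total at Swordfish: 1105.01496 + 335.54808 = 1440.56304 J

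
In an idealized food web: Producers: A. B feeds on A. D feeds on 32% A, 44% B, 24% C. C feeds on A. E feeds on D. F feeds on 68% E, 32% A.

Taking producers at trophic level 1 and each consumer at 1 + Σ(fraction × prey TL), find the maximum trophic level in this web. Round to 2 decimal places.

3.82

B: 1 + 1 = 2
C: 1 + 1 = 2
D: 1 + (0.32×1 + 0.44×2 + 0.24×2) = 2.68
E: 1 + 2.68 = 3.68
F: 1 + (0.68×3.68 + 0.32×1) = 3.8224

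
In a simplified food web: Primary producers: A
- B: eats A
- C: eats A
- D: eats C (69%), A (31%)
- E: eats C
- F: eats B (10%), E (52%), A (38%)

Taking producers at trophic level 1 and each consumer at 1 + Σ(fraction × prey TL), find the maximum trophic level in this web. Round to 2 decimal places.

B: 1 + 1 = 2
C: 1 + 1 = 2
D: 1 + (0.69×2 + 0.31×1) = 2.69
E: 1 + 2 = 3
F: 1 + (0.1×2 + 0.52×3 + 0.38×1) = 3.14

3.14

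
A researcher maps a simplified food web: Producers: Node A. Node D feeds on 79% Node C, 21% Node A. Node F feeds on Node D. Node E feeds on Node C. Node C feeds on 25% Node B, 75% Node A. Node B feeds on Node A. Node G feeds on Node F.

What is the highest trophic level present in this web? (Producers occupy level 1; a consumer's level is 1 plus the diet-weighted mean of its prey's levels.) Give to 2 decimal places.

Node B: 1 + 1 = 2
Node C: 1 + (0.25×2 + 0.75×1) = 2.25
Node D: 1 + (0.79×2.25 + 0.21×1) = 2.9875
Node E: 1 + 2.25 = 3.25
Node F: 1 + 2.9875 = 3.9875
Node G: 1 + 3.9875 = 4.9875

4.99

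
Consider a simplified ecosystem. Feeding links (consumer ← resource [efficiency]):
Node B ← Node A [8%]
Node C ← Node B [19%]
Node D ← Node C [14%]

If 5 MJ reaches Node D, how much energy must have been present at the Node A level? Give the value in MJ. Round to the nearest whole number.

2350 MJ

Cumulative transfer efficiency: 0.08 × 0.19 × 0.14 = 0.002128
Node A energy = 5 / 0.002128 = 2350 MJ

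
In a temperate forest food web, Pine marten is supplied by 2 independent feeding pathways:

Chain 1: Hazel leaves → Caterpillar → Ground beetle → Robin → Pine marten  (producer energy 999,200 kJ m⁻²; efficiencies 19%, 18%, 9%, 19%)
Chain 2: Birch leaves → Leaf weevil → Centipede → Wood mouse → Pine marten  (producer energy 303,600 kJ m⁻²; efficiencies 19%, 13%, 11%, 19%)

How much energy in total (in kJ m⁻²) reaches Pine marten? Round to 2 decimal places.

741.08 kJ m⁻²

Chain 1: 999200 × 0.19 × 0.18 × 0.09 × 0.19 = 584.352144 kJ m⁻²
Chain 2: 303600 × 0.19 × 0.13 × 0.11 × 0.19 = 156.727428 kJ m⁻²
Total at Pine marten: 584.352144 + 156.727428 = 741.079572 kJ m⁻²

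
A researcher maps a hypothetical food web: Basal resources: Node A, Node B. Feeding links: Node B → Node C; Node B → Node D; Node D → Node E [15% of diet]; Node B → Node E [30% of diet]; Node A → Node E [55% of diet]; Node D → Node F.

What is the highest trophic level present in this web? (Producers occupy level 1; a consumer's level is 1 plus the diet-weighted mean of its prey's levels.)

3

Node C: 1 + 1 = 2
Node D: 1 + 1 = 2
Node E: 1 + (0.15×2 + 0.3×1 + 0.55×1) = 2.15
Node F: 1 + 2 = 3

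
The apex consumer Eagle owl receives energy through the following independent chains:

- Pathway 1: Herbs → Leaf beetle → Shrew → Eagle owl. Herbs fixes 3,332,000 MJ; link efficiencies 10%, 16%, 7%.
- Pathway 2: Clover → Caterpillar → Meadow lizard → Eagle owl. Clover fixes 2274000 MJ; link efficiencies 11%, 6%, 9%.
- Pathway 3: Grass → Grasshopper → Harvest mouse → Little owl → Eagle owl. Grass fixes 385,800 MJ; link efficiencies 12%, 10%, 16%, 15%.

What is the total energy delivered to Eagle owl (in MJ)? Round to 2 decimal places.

Pathway 1: 3332000 × 0.1 × 0.16 × 0.07 = 3731.84 MJ
Pathway 2: 2274000 × 0.11 × 0.06 × 0.09 = 1350.756 MJ
Pathway 3: 385800 × 0.12 × 0.1 × 0.16 × 0.15 = 111.1104 MJ
Total at Eagle owl: 3731.84 + 1350.756 + 111.1104 = 5193.7064 MJ

5193.71 MJ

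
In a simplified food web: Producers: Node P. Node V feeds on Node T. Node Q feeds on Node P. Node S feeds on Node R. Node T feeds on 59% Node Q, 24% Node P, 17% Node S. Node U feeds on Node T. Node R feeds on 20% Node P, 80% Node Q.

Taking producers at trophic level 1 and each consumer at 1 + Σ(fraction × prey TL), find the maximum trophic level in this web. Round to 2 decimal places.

4.07

Node Q: 1 + 1 = 2
Node R: 1 + (0.2×1 + 0.8×2) = 2.8
Node S: 1 + 2.8 = 3.8
Node T: 1 + (0.59×2 + 0.24×1 + 0.17×3.8) = 3.066
Node U: 1 + 3.066 = 4.066
Node V: 1 + 3.066 = 4.066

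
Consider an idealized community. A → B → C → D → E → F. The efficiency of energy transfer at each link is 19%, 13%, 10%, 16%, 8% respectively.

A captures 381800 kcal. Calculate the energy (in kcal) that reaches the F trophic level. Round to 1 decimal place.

12.1 kcal

B: 381800 × 0.19 = 72542 kcal
C: 72542 × 0.13 = 9430.46 kcal
D: 9430.46 × 0.1 = 943.046 kcal
E: 943.046 × 0.16 = 150.88736 kcal
F: 150.88736 × 0.08 = 12.0709888 kcal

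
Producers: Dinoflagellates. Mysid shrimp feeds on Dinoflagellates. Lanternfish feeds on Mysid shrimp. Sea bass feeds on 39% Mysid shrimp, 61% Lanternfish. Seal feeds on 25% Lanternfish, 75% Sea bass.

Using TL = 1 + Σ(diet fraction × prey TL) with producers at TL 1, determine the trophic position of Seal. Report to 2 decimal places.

4.46

Mysid shrimp: 1 + 1 = 2
Lanternfish: 1 + 2 = 3
Sea bass: 1 + (0.39×2 + 0.61×3) = 3.61
Seal: 1 + (0.25×3 + 0.75×3.61) = 4.4575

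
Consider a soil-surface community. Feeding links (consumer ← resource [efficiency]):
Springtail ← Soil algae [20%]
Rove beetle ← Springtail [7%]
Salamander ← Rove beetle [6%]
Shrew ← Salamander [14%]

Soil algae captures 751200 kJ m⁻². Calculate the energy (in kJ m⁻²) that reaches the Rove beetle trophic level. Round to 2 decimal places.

10516.80 kJ m⁻²

Springtail: 751200 × 0.2 = 150240 kJ m⁻²
Rove beetle: 150240 × 0.07 = 10516.8 kJ m⁻²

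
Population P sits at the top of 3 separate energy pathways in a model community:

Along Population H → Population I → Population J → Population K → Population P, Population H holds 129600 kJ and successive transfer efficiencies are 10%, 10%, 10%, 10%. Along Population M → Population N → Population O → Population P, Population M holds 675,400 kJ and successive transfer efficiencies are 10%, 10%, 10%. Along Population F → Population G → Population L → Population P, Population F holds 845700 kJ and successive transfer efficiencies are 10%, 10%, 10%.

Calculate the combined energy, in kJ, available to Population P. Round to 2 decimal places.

1534.06 kJ

Via Population H: 129600 × 0.1 × 0.1 × 0.1 × 0.1 = 12.96 kJ
Via Population M: 675400 × 0.1 × 0.1 × 0.1 = 675.4 kJ
Via Population F: 845700 × 0.1 × 0.1 × 0.1 = 845.7 kJ
Total at Population P: 12.96 + 675.4 + 845.7 = 1534.06 kJ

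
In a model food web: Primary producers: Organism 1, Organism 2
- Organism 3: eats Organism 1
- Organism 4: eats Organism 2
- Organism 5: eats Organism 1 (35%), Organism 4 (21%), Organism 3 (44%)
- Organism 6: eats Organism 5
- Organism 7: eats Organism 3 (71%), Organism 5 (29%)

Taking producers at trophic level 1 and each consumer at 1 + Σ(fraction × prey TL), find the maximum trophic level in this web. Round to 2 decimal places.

3.65

Organism 3: 1 + 1 = 2
Organism 4: 1 + 1 = 2
Organism 5: 1 + (0.35×1 + 0.21×2 + 0.44×2) = 2.65
Organism 6: 1 + 2.65 = 3.65
Organism 7: 1 + (0.71×2 + 0.29×2.65) = 3.1885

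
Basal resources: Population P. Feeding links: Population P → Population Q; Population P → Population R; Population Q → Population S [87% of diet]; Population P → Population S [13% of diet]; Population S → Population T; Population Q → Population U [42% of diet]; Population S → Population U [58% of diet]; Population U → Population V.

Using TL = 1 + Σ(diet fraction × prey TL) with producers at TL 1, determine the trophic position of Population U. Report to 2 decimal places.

Population Q: 1 + 1 = 2
Population R: 1 + 1 = 2
Population S: 1 + (0.87×2 + 0.13×1) = 2.87
Population T: 1 + 2.87 = 3.87
Population U: 1 + (0.42×2 + 0.58×2.87) = 3.5046
Population V: 1 + 3.5046 = 4.5046

3.50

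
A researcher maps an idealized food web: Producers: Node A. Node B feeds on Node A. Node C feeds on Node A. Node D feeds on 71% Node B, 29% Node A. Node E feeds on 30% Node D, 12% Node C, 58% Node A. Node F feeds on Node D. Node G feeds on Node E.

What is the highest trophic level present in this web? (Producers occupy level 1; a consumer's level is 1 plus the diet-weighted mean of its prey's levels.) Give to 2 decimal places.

Node B: 1 + 1 = 2
Node C: 1 + 1 = 2
Node D: 1 + (0.71×2 + 0.29×1) = 2.71
Node E: 1 + (0.3×2.71 + 0.12×2 + 0.58×1) = 2.633
Node F: 1 + 2.71 = 3.71
Node G: 1 + 2.633 = 3.633

3.71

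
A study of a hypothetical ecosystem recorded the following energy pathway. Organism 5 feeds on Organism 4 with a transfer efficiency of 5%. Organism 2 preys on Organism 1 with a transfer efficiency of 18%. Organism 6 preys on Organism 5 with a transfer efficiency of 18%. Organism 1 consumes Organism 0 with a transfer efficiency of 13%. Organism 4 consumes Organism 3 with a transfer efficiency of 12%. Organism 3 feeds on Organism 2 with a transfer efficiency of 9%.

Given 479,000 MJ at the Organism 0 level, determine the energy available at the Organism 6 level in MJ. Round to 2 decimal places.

Organism 1: 479000 × 0.13 = 62270 MJ
Organism 2: 62270 × 0.18 = 11208.6 MJ
Organism 3: 11208.6 × 0.09 = 1008.774 MJ
Organism 4: 1008.774 × 0.12 = 121.05288 MJ
Organism 5: 121.05288 × 0.05 = 6.052644 MJ
Organism 6: 6.052644 × 0.18 = 1.08947592 MJ

1.09 MJ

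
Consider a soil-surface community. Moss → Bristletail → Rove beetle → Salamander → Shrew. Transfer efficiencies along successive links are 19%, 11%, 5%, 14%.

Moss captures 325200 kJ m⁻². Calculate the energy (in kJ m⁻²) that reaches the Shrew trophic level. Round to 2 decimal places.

47.58 kJ m⁻²

Bristletail: 325200 × 0.19 = 61788 kJ m⁻²
Rove beetle: 61788 × 0.11 = 6796.68 kJ m⁻²
Salamander: 6796.68 × 0.05 = 339.834 kJ m⁻²
Shrew: 339.834 × 0.14 = 47.57676 kJ m⁻²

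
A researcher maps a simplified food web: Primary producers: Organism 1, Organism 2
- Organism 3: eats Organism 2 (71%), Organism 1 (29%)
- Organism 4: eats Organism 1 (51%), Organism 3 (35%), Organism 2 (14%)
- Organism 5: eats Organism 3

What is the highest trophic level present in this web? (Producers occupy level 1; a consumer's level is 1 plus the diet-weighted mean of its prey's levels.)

Organism 3: 1 + (0.71×1 + 0.29×1) = 2
Organism 4: 1 + (0.51×1 + 0.35×2 + 0.14×1) = 2.35
Organism 5: 1 + 2 = 3

3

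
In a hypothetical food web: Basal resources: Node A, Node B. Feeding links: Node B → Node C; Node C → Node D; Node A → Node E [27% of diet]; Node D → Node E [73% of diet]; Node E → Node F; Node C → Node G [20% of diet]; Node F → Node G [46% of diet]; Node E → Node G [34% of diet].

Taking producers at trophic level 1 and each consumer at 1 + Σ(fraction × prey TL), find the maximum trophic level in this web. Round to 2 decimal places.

4.63

Node C: 1 + 1 = 2
Node D: 1 + 2 = 3
Node E: 1 + (0.27×1 + 0.73×3) = 3.46
Node F: 1 + 3.46 = 4.46
Node G: 1 + (0.2×2 + 0.46×4.46 + 0.34×3.46) = 4.628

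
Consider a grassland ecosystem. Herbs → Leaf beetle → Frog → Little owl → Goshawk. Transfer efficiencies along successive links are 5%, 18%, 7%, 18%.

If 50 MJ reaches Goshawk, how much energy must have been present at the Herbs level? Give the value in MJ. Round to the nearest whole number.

440917 MJ

Cumulative transfer efficiency: 0.05 × 0.18 × 0.07 × 0.18 = 0.0001134
Herbs energy = 50 / 0.0001134 = 440917 MJ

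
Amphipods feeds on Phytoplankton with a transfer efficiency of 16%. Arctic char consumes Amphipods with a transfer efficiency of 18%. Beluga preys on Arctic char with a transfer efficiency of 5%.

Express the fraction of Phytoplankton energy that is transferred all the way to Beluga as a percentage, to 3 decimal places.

Product of link efficiencies: 0.16 × 0.18 × 0.05 = 0.00144
As a percentage: 0.00144 × 100 = 0.144%

0.144%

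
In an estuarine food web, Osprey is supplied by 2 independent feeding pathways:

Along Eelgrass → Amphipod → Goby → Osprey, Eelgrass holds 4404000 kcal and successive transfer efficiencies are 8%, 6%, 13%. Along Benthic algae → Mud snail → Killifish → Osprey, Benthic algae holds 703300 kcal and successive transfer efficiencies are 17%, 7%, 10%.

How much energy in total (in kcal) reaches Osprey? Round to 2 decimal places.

Via Eelgrass: 4404000 × 0.08 × 0.06 × 0.13 = 2748.096 kcal
Via Benthic algae: 703300 × 0.17 × 0.07 × 0.1 = 836.927 kcal
Total at Osprey: 2748.096 + 836.927 = 3585.023 kcal

3585.02 kcal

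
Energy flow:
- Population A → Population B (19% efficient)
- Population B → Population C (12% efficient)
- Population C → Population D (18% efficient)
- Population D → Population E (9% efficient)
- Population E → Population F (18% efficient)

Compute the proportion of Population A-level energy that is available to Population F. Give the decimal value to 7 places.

Product of link efficiencies: 0.19 × 0.12 × 0.18 × 0.09 × 0.18 = 0.0000664848

0.0000665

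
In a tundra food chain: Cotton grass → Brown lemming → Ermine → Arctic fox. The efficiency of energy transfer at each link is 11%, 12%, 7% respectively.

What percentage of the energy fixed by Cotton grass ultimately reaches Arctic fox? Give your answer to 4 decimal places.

0.0924%

Product of link efficiencies: 0.11 × 0.12 × 0.07 = 0.000924
As a percentage: 0.000924 × 100 = 0.0924%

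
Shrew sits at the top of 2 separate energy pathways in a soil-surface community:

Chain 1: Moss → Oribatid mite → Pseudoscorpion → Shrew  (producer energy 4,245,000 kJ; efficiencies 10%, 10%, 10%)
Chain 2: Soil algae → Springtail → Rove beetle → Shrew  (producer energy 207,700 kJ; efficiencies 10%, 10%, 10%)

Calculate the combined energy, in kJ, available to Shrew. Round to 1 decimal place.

Chain 1: 4245000 × 0.1 × 0.1 × 0.1 = 4245 kJ
Chain 2: 207700 × 0.1 × 0.1 × 0.1 = 207.7 kJ
Total at Shrew: 4245 + 207.7 = 4452.7 kJ

4452.7 kJ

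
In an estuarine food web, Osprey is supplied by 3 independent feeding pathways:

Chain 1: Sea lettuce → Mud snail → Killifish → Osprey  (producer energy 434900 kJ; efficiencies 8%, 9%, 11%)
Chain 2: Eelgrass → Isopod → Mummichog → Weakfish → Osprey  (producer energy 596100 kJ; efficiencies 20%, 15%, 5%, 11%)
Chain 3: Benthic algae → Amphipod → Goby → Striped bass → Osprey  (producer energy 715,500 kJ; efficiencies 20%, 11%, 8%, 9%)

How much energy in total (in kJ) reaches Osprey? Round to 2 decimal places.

Chain 1: 434900 × 0.08 × 0.09 × 0.11 = 344.4408 kJ
Chain 2: 596100 × 0.2 × 0.15 × 0.05 × 0.11 = 98.3565 kJ
Chain 3: 715500 × 0.2 × 0.11 × 0.08 × 0.09 = 113.3352 kJ
Total at Osprey: 344.4408 + 98.3565 + 113.3352 = 556.1325 kJ

556.13 kJ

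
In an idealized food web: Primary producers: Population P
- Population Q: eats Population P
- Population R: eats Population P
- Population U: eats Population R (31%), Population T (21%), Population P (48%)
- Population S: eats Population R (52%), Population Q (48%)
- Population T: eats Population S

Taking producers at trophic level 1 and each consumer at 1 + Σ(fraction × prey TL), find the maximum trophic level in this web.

4

Population Q: 1 + 1 = 2
Population R: 1 + 1 = 2
Population S: 1 + (0.52×2 + 0.48×2) = 3
Population T: 1 + 3 = 4
Population U: 1 + (0.31×2 + 0.21×4 + 0.48×1) = 2.94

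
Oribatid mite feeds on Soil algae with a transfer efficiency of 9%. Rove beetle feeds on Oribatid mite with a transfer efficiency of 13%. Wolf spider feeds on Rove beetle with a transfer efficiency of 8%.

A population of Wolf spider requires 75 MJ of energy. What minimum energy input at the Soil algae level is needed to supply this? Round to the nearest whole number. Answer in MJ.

80128 MJ

Cumulative transfer efficiency: 0.09 × 0.13 × 0.08 = 0.000936
Soil algae energy = 75 / 0.000936 = 80128 MJ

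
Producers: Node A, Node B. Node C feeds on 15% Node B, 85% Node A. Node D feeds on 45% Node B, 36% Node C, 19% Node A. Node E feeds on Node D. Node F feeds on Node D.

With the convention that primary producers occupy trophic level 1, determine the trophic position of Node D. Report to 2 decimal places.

2.36

Node C: 1 + (0.15×1 + 0.85×1) = 2
Node D: 1 + (0.45×1 + 0.36×2 + 0.19×1) = 2.36
Node E: 1 + 2.36 = 3.36
Node F: 1 + 2.36 = 3.36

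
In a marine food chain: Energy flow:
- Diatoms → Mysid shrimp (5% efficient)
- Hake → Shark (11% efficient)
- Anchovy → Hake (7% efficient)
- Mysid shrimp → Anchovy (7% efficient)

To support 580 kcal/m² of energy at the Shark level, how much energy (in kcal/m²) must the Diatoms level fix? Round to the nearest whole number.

21521336 kcal/m²

Cumulative transfer efficiency: 0.05 × 0.07 × 0.07 × 0.11 = 0.00002695
Diatoms energy = 580 / 0.00002695 = 21521336 kcal/m²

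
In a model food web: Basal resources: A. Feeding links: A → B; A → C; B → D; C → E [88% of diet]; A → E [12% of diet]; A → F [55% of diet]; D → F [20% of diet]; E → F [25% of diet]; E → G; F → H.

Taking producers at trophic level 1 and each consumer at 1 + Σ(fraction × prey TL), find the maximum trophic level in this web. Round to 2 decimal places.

B: 1 + 1 = 2
C: 1 + 1 = 2
D: 1 + 2 = 3
E: 1 + (0.88×2 + 0.12×1) = 2.88
F: 1 + (0.55×1 + 0.2×3 + 0.25×2.88) = 2.87
G: 1 + 2.88 = 3.88
H: 1 + 2.87 = 3.87

3.88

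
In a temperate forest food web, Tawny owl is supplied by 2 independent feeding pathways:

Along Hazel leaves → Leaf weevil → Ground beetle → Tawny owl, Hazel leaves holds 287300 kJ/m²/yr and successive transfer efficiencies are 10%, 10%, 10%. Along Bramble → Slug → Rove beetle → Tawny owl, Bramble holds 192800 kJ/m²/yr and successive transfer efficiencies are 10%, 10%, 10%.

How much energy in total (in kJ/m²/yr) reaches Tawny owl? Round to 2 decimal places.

480.10 kJ/m²/yr

Via Hazel leaves: 287300 × 0.1 × 0.1 × 0.1 = 287.3 kJ/m²/yr
Via Bramble: 192800 × 0.1 × 0.1 × 0.1 = 192.8 kJ/m²/yr
Total at Tawny owl: 287.3 + 192.8 = 480.1 kJ/m²/yr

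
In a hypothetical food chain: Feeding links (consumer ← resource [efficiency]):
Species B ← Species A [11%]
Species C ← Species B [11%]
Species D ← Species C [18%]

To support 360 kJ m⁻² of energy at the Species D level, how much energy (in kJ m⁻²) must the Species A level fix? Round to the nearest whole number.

165289 kJ m⁻²

Cumulative transfer efficiency: 0.11 × 0.11 × 0.18 = 0.002178
Species A energy = 360 / 0.002178 = 165289 kJ m⁻²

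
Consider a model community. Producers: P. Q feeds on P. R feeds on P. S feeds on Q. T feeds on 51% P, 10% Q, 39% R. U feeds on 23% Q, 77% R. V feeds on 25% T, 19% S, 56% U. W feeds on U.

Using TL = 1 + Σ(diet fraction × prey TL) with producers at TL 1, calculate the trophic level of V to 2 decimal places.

3.87

Q: 1 + 1 = 2
R: 1 + 1 = 2
S: 1 + 2 = 3
T: 1 + (0.51×1 + 0.1×2 + 0.39×2) = 2.49
U: 1 + (0.23×2 + 0.77×2) = 3
V: 1 + (0.25×2.49 + 0.19×3 + 0.56×3) = 3.8725
W: 1 + 3 = 4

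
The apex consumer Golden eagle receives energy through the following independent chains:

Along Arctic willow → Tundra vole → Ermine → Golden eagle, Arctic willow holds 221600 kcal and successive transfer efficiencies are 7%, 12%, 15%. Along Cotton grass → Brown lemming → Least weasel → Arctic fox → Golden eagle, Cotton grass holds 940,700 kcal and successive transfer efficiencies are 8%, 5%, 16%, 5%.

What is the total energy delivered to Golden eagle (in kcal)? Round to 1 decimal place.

Via Arctic willow: 221600 × 0.07 × 0.12 × 0.15 = 279.216 kcal
Via Cotton grass: 940700 × 0.08 × 0.05 × 0.16 × 0.05 = 30.1024 kcal
Total at Golden eagle: 279.216 + 30.1024 = 309.3184 kcal

309.3 kcal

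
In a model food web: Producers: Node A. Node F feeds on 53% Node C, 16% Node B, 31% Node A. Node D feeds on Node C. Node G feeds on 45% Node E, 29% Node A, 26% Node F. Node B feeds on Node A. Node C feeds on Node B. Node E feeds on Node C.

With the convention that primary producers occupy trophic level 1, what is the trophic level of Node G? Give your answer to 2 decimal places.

3.93

Node B: 1 + 1 = 2
Node C: 1 + 2 = 3
Node D: 1 + 3 = 4
Node E: 1 + 3 = 4
Node F: 1 + (0.53×3 + 0.16×2 + 0.31×1) = 3.22
Node G: 1 + (0.45×4 + 0.29×1 + 0.26×3.22) = 3.9272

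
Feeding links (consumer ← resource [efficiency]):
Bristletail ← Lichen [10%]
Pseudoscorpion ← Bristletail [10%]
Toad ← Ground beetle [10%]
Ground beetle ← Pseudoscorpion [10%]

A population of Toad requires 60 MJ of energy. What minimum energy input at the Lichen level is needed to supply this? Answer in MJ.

600000 MJ

Cumulative transfer efficiency: 0.1 × 0.1 × 0.1 × 0.1 = 0.0001
Lichen energy = 60 / 0.0001 = 600000 MJ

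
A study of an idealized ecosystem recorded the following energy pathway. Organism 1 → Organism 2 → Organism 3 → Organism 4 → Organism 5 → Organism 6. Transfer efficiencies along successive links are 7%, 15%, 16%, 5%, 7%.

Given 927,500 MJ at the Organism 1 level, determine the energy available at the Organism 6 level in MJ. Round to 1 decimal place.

5.5 MJ

Organism 2: 927500 × 0.07 = 64925 MJ
Organism 3: 64925 × 0.15 = 9738.75 MJ
Organism 4: 9738.75 × 0.16 = 1558.2 MJ
Organism 5: 1558.2 × 0.05 = 77.91 MJ
Organism 6: 77.91 × 0.07 = 5.4537 MJ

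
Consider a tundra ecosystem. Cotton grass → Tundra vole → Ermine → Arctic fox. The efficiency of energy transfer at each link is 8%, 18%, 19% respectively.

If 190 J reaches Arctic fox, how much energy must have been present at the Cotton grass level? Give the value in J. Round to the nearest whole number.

Cumulative transfer efficiency: 0.08 × 0.18 × 0.19 = 0.002736
Cotton grass energy = 190 / 0.002736 = 69444 J

69444 J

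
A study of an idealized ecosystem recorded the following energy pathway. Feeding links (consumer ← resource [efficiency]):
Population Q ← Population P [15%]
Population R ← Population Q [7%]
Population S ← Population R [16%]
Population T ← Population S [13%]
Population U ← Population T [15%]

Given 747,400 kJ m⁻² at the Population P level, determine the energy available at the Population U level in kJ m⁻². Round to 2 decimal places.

Population Q: 747400 × 0.15 = 112110 kJ m⁻²
Population R: 112110 × 0.07 = 7847.7 kJ m⁻²
Population S: 7847.7 × 0.16 = 1255.632 kJ m⁻²
Population T: 1255.632 × 0.13 = 163.23216 kJ m⁻²
Population U: 163.23216 × 0.15 = 24.484824 kJ m⁻²

24.48 kJ m⁻²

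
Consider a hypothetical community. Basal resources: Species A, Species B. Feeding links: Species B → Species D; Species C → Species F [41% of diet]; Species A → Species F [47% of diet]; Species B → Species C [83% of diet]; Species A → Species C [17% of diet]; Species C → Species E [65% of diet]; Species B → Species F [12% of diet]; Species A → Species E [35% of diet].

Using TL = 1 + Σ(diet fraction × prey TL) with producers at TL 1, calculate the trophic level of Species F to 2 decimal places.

2.41

Species C: 1 + (0.83×1 + 0.17×1) = 2
Species D: 1 + 1 = 2
Species E: 1 + (0.65×2 + 0.35×1) = 2.65
Species F: 1 + (0.41×2 + 0.12×1 + 0.47×1) = 2.41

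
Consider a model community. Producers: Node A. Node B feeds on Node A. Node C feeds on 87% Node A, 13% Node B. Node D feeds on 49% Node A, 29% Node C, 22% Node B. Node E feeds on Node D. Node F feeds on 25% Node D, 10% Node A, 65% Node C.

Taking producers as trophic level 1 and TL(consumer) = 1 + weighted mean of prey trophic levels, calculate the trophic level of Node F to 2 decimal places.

Node B: 1 + 1 = 2
Node C: 1 + (0.87×1 + 0.13×2) = 2.13
Node D: 1 + (0.49×1 + 0.29×2.13 + 0.22×2) = 2.5477
Node E: 1 + 2.5477 = 3.5477
Node F: 1 + (0.25×2.5477 + 0.1×1 + 0.65×2.13) = 3.121425

3.12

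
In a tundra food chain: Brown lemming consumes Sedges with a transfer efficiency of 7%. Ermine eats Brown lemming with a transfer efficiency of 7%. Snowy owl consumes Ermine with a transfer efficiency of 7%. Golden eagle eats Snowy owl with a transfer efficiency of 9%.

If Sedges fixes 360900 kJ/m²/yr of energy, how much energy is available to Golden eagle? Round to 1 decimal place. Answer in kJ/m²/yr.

11.1 kJ/m²/yr

Brown lemming: 360900 × 0.07 = 25263 kJ/m²/yr
Ermine: 25263 × 0.07 = 1768.41 kJ/m²/yr
Snowy owl: 1768.41 × 0.07 = 123.7887 kJ/m²/yr
Golden eagle: 123.7887 × 0.09 = 11.140983 kJ/m²/yr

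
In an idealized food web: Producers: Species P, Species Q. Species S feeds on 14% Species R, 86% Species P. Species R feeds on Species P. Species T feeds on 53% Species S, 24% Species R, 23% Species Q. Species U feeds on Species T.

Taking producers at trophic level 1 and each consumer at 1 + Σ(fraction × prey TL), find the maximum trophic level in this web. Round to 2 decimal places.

3.84

Species R: 1 + 1 = 2
Species S: 1 + (0.14×2 + 0.86×1) = 2.14
Species T: 1 + (0.53×2.14 + 0.24×2 + 0.23×1) = 2.8442
Species U: 1 + 2.8442 = 3.8442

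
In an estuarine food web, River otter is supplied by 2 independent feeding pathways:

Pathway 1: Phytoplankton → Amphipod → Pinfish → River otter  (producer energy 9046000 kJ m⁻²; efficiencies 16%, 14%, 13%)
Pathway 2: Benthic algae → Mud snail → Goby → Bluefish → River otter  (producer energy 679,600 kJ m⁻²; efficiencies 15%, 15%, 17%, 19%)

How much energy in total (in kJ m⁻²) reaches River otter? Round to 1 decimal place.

Pathway 1: 9046000 × 0.16 × 0.14 × 0.13 = 26341.952 kJ m⁻²
Pathway 2: 679600 × 0.15 × 0.15 × 0.17 × 0.19 = 493.8993 kJ m⁻²
Total at River otter: 26341.952 + 493.8993 = 26835.8513 kJ m⁻²

26835.9 kJ m⁻²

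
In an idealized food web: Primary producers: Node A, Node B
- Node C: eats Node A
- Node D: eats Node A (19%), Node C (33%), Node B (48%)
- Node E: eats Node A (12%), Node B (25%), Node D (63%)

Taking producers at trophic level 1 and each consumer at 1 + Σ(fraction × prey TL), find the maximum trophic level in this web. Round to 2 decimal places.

2.84

Node C: 1 + 1 = 2
Node D: 1 + (0.19×1 + 0.33×2 + 0.48×1) = 2.33
Node E: 1 + (0.12×1 + 0.25×1 + 0.63×2.33) = 2.8379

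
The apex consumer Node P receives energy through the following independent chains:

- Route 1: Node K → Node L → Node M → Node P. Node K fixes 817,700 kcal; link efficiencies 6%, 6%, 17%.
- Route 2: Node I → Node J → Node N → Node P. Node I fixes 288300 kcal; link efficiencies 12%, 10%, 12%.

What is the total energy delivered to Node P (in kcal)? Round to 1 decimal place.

Route 1: 817700 × 0.06 × 0.06 × 0.17 = 500.4324 kcal
Route 2: 288300 × 0.12 × 0.1 × 0.12 = 415.152 kcal
Total at Node P: 500.4324 + 415.152 = 915.5844 kcal

915.6 kcal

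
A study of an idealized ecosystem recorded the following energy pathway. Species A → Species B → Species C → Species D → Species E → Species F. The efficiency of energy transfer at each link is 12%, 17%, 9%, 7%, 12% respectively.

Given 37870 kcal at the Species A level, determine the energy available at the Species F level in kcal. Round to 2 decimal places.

0.58 kcal

Species B: 37870 × 0.12 = 4544.4 kcal
Species C: 4544.4 × 0.17 = 772.548 kcal
Species D: 772.548 × 0.09 = 69.52932 kcal
Species E: 69.52932 × 0.07 = 4.8670524 kcal
Species F: 4.8670524 × 0.12 = 0.584046288 kcal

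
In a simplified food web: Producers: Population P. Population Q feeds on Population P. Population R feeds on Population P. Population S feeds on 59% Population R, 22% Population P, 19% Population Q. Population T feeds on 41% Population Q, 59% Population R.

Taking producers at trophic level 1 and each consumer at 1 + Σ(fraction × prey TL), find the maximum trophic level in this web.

Population Q: 1 + 1 = 2
Population R: 1 + 1 = 2
Population S: 1 + (0.59×2 + 0.22×1 + 0.19×2) = 2.78
Population T: 1 + (0.41×2 + 0.59×2) = 3

3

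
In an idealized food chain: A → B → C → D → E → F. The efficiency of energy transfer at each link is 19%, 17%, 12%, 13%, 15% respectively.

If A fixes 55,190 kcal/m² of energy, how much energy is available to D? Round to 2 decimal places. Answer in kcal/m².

B: 55190 × 0.19 = 10486.1 kcal/m²
C: 10486.1 × 0.17 = 1782.637 kcal/m²
D: 1782.637 × 0.12 = 213.91644 kcal/m²

213.92 kcal/m²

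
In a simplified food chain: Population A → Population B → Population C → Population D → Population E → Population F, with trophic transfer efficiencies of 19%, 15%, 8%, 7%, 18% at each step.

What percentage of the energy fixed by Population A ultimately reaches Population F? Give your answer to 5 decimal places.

Product of link efficiencies: 0.19 × 0.15 × 0.08 × 0.07 × 0.18 = 0.000028728
As a percentage: 0.000028728 × 100 = 0.00287%

0.00287%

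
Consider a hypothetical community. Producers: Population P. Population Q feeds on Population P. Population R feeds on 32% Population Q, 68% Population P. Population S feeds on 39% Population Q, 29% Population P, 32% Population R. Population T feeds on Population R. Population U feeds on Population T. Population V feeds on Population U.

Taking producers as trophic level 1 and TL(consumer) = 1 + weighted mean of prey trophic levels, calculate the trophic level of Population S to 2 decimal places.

2.81

Population Q: 1 + 1 = 2
Population R: 1 + (0.32×2 + 0.68×1) = 2.32
Population S: 1 + (0.39×2 + 0.29×1 + 0.32×2.32) = 2.8124
Population T: 1 + 2.32 = 3.32
Population U: 1 + 3.32 = 4.32
Population V: 1 + 4.32 = 5.32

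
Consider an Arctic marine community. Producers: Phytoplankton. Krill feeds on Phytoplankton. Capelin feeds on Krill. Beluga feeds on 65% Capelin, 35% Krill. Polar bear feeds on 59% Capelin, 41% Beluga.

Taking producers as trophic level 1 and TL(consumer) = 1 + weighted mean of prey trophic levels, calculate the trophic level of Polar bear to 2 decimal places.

4.27

Krill: 1 + 1 = 2
Capelin: 1 + 2 = 3
Beluga: 1 + (0.65×3 + 0.35×2) = 3.65
Polar bear: 1 + (0.59×3 + 0.41×3.65) = 4.2665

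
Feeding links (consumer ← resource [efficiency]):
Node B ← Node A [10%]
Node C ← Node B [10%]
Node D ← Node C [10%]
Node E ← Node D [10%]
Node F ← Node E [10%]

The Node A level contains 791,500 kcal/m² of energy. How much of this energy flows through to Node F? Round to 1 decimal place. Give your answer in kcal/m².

7.9 kcal/m²

Node B: 791500 × 0.1 = 79150 kcal/m²
Node C: 79150 × 0.1 = 7915 kcal/m²
Node D: 7915 × 0.1 = 791.5 kcal/m²
Node E: 791.5 × 0.1 = 79.15 kcal/m²
Node F: 79.15 × 0.1 = 7.915 kcal/m²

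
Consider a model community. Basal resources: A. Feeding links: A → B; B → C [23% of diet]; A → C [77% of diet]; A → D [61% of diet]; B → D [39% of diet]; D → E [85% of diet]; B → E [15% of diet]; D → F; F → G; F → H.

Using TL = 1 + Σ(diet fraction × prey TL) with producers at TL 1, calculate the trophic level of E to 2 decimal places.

3.33

B: 1 + 1 = 2
C: 1 + (0.23×2 + 0.77×1) = 2.23
D: 1 + (0.61×1 + 0.39×2) = 2.39
E: 1 + (0.85×2.39 + 0.15×2) = 3.3315
F: 1 + 2.39 = 3.39
G: 1 + 3.39 = 4.39
H: 1 + 3.39 = 4.39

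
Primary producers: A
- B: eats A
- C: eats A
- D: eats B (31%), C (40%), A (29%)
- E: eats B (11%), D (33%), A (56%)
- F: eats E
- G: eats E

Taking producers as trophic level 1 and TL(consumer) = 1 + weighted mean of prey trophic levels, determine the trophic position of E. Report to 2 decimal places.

2.67

B: 1 + 1 = 2
C: 1 + 1 = 2
D: 1 + (0.31×2 + 0.4×2 + 0.29×1) = 2.71
E: 1 + (0.11×2 + 0.33×2.71 + 0.56×1) = 2.6743
F: 1 + 2.6743 = 3.6743
G: 1 + 2.6743 = 3.6743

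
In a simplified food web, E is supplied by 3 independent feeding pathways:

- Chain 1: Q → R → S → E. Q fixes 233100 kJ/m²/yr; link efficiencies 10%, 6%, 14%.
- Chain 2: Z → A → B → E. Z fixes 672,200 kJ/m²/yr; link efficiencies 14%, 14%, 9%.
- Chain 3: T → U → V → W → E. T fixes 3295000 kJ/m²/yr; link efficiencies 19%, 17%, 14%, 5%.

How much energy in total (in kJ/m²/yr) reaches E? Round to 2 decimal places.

Chain 1: 233100 × 0.1 × 0.06 × 0.14 = 195.804 kJ/m²/yr
Chain 2: 672200 × 0.14 × 0.14 × 0.09 = 1185.7608 kJ/m²/yr
Chain 3: 3295000 × 0.19 × 0.17 × 0.14 × 0.05 = 744.9995 kJ/m²/yr
Total at E: 195.804 + 1185.7608 + 744.9995 = 2126.5643 kJ/m²/yr

2126.56 kJ/m²/yr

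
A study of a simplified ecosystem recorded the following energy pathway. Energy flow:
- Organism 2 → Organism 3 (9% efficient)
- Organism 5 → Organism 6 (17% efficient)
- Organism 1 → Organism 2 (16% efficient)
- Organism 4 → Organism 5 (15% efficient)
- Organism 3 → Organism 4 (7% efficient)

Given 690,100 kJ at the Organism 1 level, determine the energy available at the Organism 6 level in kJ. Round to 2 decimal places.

Organism 2: 690100 × 0.16 = 110416 kJ
Organism 3: 110416 × 0.09 = 9937.44 kJ
Organism 4: 9937.44 × 0.07 = 695.6208 kJ
Organism 5: 695.6208 × 0.15 = 104.34312 kJ
Organism 6: 104.34312 × 0.17 = 17.7383304 kJ

17.74 kJ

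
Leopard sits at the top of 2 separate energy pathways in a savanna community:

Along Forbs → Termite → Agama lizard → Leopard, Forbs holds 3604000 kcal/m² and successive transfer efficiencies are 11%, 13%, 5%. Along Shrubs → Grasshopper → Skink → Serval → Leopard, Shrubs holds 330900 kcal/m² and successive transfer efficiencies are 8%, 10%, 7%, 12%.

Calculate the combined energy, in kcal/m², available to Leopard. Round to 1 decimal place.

2599.1 kcal/m²

Via Forbs: 3604000 × 0.11 × 0.13 × 0.05 = 2576.86 kcal/m²
Via Shrubs: 330900 × 0.08 × 0.1 × 0.07 × 0.12 = 22.23648 kcal/m²
Total at Leopard: 2576.86 + 22.23648 = 2599.09648 kcal/m²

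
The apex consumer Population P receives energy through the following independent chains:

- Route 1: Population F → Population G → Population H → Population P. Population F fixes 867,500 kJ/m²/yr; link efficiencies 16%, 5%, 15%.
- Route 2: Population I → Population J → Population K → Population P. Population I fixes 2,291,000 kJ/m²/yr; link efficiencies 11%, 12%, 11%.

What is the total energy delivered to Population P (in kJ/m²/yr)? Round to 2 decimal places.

4367.53 kJ/m²/yr

Route 1: 867500 × 0.16 × 0.05 × 0.15 = 1041 kJ/m²/yr
Route 2: 2291000 × 0.11 × 0.12 × 0.11 = 3326.532 kJ/m²/yr
Total at Population P: 1041 + 3326.532 = 4367.532 kJ/m²/yr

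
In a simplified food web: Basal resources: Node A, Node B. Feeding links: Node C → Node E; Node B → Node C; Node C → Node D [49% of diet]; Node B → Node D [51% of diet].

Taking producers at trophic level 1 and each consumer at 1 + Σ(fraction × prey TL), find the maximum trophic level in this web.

Node C: 1 + 1 = 2
Node D: 1 + (0.51×1 + 0.49×2) = 2.49
Node E: 1 + 2 = 3

3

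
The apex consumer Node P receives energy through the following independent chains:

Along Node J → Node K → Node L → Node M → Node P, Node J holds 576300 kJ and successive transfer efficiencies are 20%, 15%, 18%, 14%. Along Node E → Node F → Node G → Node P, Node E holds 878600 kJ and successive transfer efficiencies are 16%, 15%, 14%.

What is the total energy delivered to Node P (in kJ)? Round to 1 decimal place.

Via Node J: 576300 × 0.2 × 0.15 × 0.18 × 0.14 = 435.6828 kJ
Via Node E: 878600 × 0.16 × 0.15 × 0.14 = 2952.096 kJ
Total at Node P: 435.6828 + 2952.096 = 3387.7788 kJ

3387.8 kJ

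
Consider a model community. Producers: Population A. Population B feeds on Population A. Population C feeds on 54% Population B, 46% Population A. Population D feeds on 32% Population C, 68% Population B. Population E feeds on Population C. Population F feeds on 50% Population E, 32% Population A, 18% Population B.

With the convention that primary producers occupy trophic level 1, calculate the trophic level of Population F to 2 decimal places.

Population B: 1 + 1 = 2
Population C: 1 + (0.54×2 + 0.46×1) = 2.54
Population D: 1 + (0.32×2.54 + 0.68×2) = 3.1728
Population E: 1 + 2.54 = 3.54
Population F: 1 + (0.5×3.54 + 0.32×1 + 0.18×2) = 3.45

3.45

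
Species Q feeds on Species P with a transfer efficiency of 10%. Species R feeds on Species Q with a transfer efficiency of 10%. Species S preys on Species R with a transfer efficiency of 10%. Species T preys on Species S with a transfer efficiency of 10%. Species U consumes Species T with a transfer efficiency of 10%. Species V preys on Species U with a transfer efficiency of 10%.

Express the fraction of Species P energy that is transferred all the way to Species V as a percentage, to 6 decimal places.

0.000100%

Product of link efficiencies: 0.1 × 0.1 × 0.1 × 0.1 × 0.1 × 0.1 = 0.000001
As a percentage: 0.000001 × 100 = 0.000100%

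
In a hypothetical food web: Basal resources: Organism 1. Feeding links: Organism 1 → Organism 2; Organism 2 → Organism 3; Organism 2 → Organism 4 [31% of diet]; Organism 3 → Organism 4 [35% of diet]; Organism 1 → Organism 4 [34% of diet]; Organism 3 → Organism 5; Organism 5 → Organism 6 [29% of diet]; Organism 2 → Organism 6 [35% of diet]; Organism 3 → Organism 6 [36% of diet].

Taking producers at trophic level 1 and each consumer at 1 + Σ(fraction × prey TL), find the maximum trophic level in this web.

Organism 2: 1 + 1 = 2
Organism 3: 1 + 2 = 3
Organism 4: 1 + (0.31×2 + 0.35×3 + 0.34×1) = 3.01
Organism 5: 1 + 3 = 4
Organism 6: 1 + (0.29×4 + 0.35×2 + 0.36×3) = 3.94

4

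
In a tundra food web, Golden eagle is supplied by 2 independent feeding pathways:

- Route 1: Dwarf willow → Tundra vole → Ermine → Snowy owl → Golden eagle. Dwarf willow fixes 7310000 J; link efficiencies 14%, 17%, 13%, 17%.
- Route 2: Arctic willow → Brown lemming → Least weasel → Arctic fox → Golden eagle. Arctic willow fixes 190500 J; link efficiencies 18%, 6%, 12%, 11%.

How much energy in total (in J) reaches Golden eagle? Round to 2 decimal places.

Route 1: 7310000 × 0.14 × 0.17 × 0.13 × 0.17 = 3844.9138 J
Route 2: 190500 × 0.18 × 0.06 × 0.12 × 0.11 = 27.15768 J
Total at Golden eagle: 3844.9138 + 27.15768 = 3872.07148 J

3872.07 J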